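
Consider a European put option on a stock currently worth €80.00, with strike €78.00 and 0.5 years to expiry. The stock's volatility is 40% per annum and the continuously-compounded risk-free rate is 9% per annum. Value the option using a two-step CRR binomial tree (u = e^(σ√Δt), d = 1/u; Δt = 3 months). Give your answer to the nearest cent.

CRR parameters: u = e^(σ√Δt) = e^(0.4·√0.25) = 1.2214, d = 1/u = 0.8187
Per-period rate: rΔt = 0.09·0.25 = 0.0225, so R = e^0.0225 = 1.0228
Risk-neutral probability p = (e^0.0225 − 0.8187)/(1.2214 − 0.8187) = 0.2040/0.4027 = 0.5067
Terminal stock prices: S_uu = 119.3, S_ud = 80, S_dd = 53.63
Terminal payoffs (K − S): max(-41.35, 0) = 0, max(-2, 0) = 0, max(24.37, 0) = 24.37
Node u (S = 97.71): V_u = e^(−0.0225)·[0.5067·0.0000 + 0.4933·0.0000] = 0.0000
Node d (S = 65.5): V_d = e^(−0.0225)·[0.5067·0.0000 + 0.4933·24.3744] = 11.7569
Node 0 (S = 80): V_0 = e^(−0.0225)·[0.5067·0.0000 + 0.4933·11.7569] = 5.6709

€5.67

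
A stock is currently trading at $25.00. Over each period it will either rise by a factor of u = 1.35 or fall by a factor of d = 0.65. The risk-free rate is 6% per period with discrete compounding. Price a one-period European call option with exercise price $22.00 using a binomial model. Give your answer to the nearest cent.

$6.49

Risk-neutral probability p = (1 + 0.06 − 0.65)/(1.35 − 0.65) = 0.4100/0.7000 = 0.5857
Terminal stock prices: S_u = 33.75, S_d = 16.25
Terminal payoffs (S − K): max(11.75, 0) = 11.75, max(-5.75, 0) = 0
Node 0 (S = 25): V_0 = 1/1.06·[0.5857·11.7500 + 0.4143·0.0000] = 6.4926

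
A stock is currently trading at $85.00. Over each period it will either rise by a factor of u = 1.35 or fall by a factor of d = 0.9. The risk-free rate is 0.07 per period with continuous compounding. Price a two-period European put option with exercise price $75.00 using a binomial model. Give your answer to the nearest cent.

Risk-neutral probability p = (e^0.07 − 0.9)/(1.35 − 0.9) = 0.1725/0.4500 = 0.3834
Terminal stock prices: S_uu = 154.9, S_ud = 103.3, S_dd = 68.85
Terminal payoffs (K − S): max(-79.91, 0) = 0, max(-28.28, 0) = 0, max(6.15, 0) = 6.15
Node u (S = 114.8): V_u = e^(−0.07)·[0.3834·0.0000 + 0.6166·0.0000] = 0.0000
Node d (S = 76.5): V_d = e^(−0.07)·[0.3834·0.0000 + 0.6166·6.1500] = 3.5360
Node 0 (S = 85): V_0 = e^(−0.07)·[0.3834·0.0000 + 0.6166·3.5360] = 2.0331

$2.03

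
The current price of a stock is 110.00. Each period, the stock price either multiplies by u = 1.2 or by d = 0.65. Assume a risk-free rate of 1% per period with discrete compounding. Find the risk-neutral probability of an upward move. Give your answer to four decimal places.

p = 0.6545

Risk-neutral probability p = (1 + 0.01 − 0.65)/(1.2 − 0.65) = 0.3600/0.5500 = 0.6545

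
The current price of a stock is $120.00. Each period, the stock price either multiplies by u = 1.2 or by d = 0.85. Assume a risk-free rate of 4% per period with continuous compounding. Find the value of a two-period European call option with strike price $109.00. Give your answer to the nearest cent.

$23.64

Risk-neutral probability p = (e^0.04 − 0.85)/(1.2 − 0.85) = 0.1908/0.3500 = 0.5452
Terminal stock prices: S_uu = 172.8, S_ud = 122.4, S_dd = 86.7
Terminal payoffs (S − K): max(63.8, 0) = 63.8, max(13.4, 0) = 13.4, max(-22.3, 0) = 0
Node u (S = 144): V_u = e^(−0.04)·[0.5452·63.8000 + 0.4548·13.4000] = 39.2740
Node d (S = 102): V_d = e^(−0.04)·[0.5452·13.4000 + 0.4548·0.0000] = 7.0189
Node 0 (S = 120): V_0 = e^(−0.04)·[0.5452·39.2740 + 0.4548·7.0189] = 23.6388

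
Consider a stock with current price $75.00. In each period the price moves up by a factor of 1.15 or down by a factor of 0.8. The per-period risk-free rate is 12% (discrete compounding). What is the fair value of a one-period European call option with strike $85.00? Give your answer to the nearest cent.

$1.02

Risk-neutral probability p = (1 + 0.12 − 0.8)/(1.15 − 0.8) = 0.3200/0.3500 = 0.9143
Terminal stock prices: S_u = 86.25, S_d = 60
Terminal payoffs (S − K): max(1.25, 0) = 1.25, max(-25, 0) = 0
Node 0 (S = 75): V_0 = 1/1.12·[0.9143·1.2500 + 0.0857·0.0000] = 1.0204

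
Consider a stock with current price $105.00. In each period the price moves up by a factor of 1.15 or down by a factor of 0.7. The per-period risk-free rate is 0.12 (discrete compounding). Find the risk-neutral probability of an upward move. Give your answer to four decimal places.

Risk-neutral probability p = (1 + 0.12 − 0.7)/(1.15 − 0.7) = 0.4200/0.4500 = 0.9333

p = 0.9333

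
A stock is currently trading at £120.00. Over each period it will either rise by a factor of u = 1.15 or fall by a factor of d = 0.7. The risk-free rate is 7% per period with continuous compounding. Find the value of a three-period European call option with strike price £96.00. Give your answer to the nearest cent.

£44.11

Risk-neutral probability p = (e^0.07 − 0.7)/(1.15 − 0.7) = 0.3725/0.4500 = 0.8278
Terminal stock prices: S_uuu = 182.5, S_uud = 111.1, S_udd = 67.62, S_ddd = 41.16
Terminal payoffs (S − K): max(86.5, 0) = 86.5, max(15.09, 0) = 15.09, max(-28.38, 0) = 0, max(-54.84, 0) = 0
Node uu (S = 158.7): V_uu = e^(−0.07)·[0.8278·86.5050 + 0.1722·15.0900] = 69.1902
Node ud (S = 96.6): V_ud = e^(−0.07)·[0.8278·15.0900 + 0.1722·0.0000] = 11.6469
Node dd (S = 58.8): V_dd = e^(−0.07)·[0.8278·0.0000 + 0.1722·0.0000] = 0.0000
Node u (S = 138): V_u = e^(−0.07)·[0.8278·69.1902 + 0.1722·11.6469] = 55.2733
Node d (S = 84): V_d = e^(−0.07)·[0.8278·11.6469 + 0.1722·0.0000] = 8.9895
Node 0 (S = 120): V_0 = e^(−0.07)·[0.8278·55.2733 + 0.1722·8.9895] = 44.1050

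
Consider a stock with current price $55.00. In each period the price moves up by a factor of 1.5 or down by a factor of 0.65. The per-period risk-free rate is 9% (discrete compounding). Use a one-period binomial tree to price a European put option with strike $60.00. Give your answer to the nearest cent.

$10.73

Risk-neutral probability p = (1 + 0.09 − 0.65)/(1.5 − 0.65) = 0.4400/0.8500 = 0.5176
Terminal stock prices: S_u = 82.5, S_d = 35.75
Terminal payoffs (K − S): max(-22.5, 0) = 0, max(24.25, 0) = 24.25
Node 0 (S = 55): V_0 = 1/1.09·[0.5176·0.0000 + 0.4824·24.2500] = 10.7312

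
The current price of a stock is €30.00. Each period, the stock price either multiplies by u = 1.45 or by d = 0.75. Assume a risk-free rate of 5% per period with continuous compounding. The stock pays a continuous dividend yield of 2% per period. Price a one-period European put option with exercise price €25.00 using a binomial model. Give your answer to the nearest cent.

Per-period risk-free factor R = e^0.05 = 1.0513; dividend-adjusted growth = e^(0.05−0.02) = 1.0305.
Risk-neutral probability p = (1.0305 − 0.75)/(1.45 − 0.75) = 0.2805/0.7000 = 0.4006
Terminal stock prices: S_u = 43.5, S_d = 22.5
Terminal payoffs (K − S): max(-18.5, 0) = 0, max(2.5, 0) = 2.5
Node 0 (S = 30): V_0 = e^(−0.05)·[0.4006·0.0000 + 0.5994·2.5000] = 1.4253

€1.43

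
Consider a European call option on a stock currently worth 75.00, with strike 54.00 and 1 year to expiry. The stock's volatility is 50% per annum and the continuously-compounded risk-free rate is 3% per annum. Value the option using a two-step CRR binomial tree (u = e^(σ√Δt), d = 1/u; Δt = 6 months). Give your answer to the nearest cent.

27.90

CRR parameters: u = e^(σ√Δt) = e^(0.5·√0.5) = 1.4241, d = 1/u = 0.7022
Per-period rate: rΔt = 0.03·0.5 = 0.015, so R = e^0.015 = 1.0151
Risk-neutral probability p = (e^0.015 − 0.7022)/(1.4241 − 0.7022) = 0.3129/0.7219 = 0.4335
Terminal stock prices: S_uu = 152.1, S_ud = 75, S_dd = 36.98
Terminal payoffs (S − K): max(98.11, 0) = 98.11, max(21, 0) = 21, max(-17.02, 0) = 0
Node u (S = 106.8): V_u = e^(−0.015)·[0.4335·98.1086 + 0.5665·21.0000] = 53.6129
Node d (S = 52.66): V_d = e^(−0.015)·[0.4335·21.0000 + 0.5665·0.0000] = 8.9670
Node 0 (S = 75): V_0 = e^(−0.015)·[0.4335·53.6129 + 0.5665·8.9670] = 27.8974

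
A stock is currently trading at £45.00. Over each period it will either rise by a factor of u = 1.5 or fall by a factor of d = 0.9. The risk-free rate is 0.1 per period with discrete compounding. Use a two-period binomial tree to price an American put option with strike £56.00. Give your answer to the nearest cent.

Risk-neutral probability p = (1 + 0.1 − 0.9)/(1.5 − 0.9) = 0.2000/0.6000 = 0.3333
Terminal stock prices: S_uu = 101.2, S_ud = 60.75, S_dd = 36.45
Terminal payoffs (K − S): max(-45.25, 0) = 0, max(-4.75, 0) = 0, max(19.55, 0) = 19.55
Node u (S = 67.5): continuation = 1/1.1·[0.3333·0.0000 + 0.6667·0.0000] = 0.0000; exercise value = 0.0000 ≤ continuation, so V_u = 0.0000
Node d (S = 40.5): continuation = 1/1.1·[0.3333·0.0000 + 0.6667·19.5500] = 11.8485; exercise value = 15.5000 > continuation, so V_d = 15.5000 (exercise)
Node 0 (S = 45): continuation = 1/1.1·[0.3333·0.0000 + 0.6667·15.5000] = 9.3939; exercise value = 11.0000 > continuation, so V_0 = 11.0000 (exercise)

£11.00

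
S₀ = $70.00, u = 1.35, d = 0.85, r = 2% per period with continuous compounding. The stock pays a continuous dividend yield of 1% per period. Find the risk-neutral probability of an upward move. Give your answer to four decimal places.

p = 0.3201

Per-period risk-free factor R = e^0.02 = 1.0202; dividend-adjusted growth = e^(0.02−0.01) = 1.0101.
Risk-neutral probability p = (1.0101 − 0.85)/(1.35 − 0.85) = 0.1601/0.5000 = 0.3201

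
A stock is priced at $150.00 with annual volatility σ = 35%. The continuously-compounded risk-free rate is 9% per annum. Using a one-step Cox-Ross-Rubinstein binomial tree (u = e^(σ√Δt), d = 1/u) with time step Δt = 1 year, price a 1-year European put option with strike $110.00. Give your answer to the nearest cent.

CRR parameters: u = e^(σ√Δt) = e^(0.35·√1) = 1.4191, d = 1/u = 0.7047
Per-period rate: rΔt = 0.09·1 = 0.09, so R = e^0.09 = 1.0942
Risk-neutral probability p = (e^0.09 − 0.7047)/(1.4191 − 0.7047) = 0.3895/0.7144 = 0.5452
Terminal stock prices: S_u = 212.9, S_d = 105.7
Terminal payoffs (K − S): max(-102.9, 0) = 0, max(4.297, 0) = 4.297
Node 0 (S = 150): V_0 = e^(−0.09)·[0.5452·0.0000 + 0.4548·4.2968] = 1.7859

$1.79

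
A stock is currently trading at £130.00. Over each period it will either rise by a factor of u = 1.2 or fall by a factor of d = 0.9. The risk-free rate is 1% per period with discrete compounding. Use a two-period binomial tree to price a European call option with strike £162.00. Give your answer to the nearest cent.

Risk-neutral probability p = (1 + 0.01 − 0.9)/(1.2 − 0.9) = 0.1100/0.3000 = 0.3667
Terminal stock prices: S_uu = 187.2, S_ud = 140.4, S_dd = 105.3
Terminal payoffs (S − K): max(25.2, 0) = 25.2, max(-21.6, 0) = 0, max(-56.7, 0) = 0
Node u (S = 156): V_u = 1/1.01·[0.3667·25.2000 + 0.6333·0.0000] = 9.1485
Node d (S = 117): V_d = 1/1.01·[0.3667·0.0000 + 0.6333·0.0000] = 0.0000
Node 0 (S = 130): V_0 = 1/1.01·[0.3667·9.1485 + 0.6333·0.0000] = 3.3212

£3.32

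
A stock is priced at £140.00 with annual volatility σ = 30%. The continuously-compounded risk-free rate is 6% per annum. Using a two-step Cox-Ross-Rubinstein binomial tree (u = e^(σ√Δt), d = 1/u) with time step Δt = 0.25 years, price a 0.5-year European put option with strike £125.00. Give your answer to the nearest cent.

£4.90

CRR parameters: u = e^(σ√Δt) = e^(0.3·√0.25) = 1.1618, d = 1/u = 0.8607
Per-period rate: rΔt = 0.06·0.25 = 0.015, so R = e^0.015 = 1.0151
Risk-neutral probability p = (e^0.015 − 0.8607)/(1.1618 − 0.8607) = 0.1544/0.3011 = 0.5128
Terminal stock prices: S_uu = 189, S_ud = 140, S_dd = 103.7
Terminal payoffs (K − S): max(-63.98, 0) = 0, max(-15, 0) = 0, max(21.29, 0) = 21.29
Node u (S = 162.7): V_u = e^(−0.015)·[0.5128·0.0000 + 0.4872·0.0000] = 0.0000
Node d (S = 120.5): V_d = e^(−0.015)·[0.5128·0.0000 + 0.4872·21.2854] = 10.2167
Node 0 (S = 140): V_0 = e^(−0.015)·[0.5128·0.0000 + 0.4872·10.2167] = 4.9039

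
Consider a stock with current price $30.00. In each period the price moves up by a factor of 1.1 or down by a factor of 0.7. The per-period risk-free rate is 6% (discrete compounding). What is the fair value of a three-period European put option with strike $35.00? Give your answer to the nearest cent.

Risk-neutral probability p = (1 + 0.06 − 0.7)/(1.1 − 0.7) = 0.3600/0.4000 = 0.9000
Terminal stock prices: S_uuu = 39.93, S_uud = 25.41, S_udd = 16.17, S_ddd = 10.29
Terminal payoffs (K − S): max(-4.93, 0) = 0, max(9.59, 0) = 9.59, max(18.83, 0) = 18.83, max(24.71, 0) = 24.71
Node uu (S = 36.3): V_uu = 1/1.06·[0.9000·0.0000 + 0.1000·9.5900] = 0.9047
Node ud (S = 23.1): V_ud = 1/1.06·[0.9000·9.5900 + 0.1000·18.8300] = 9.9189
Node dd (S = 14.7): V_dd = 1/1.06·[0.9000·18.8300 + 0.1000·24.7100] = 18.3189
Node u (S = 33): V_u = 1/1.06·[0.9000·0.9047 + 0.1000·9.9189] = 1.7039
Node d (S = 21): V_d = 1/1.06·[0.9000·9.9189 + 0.1000·18.3189] = 10.1499
Node 0 (S = 30): V_0 = 1/1.06·[0.9000·1.7039 + 0.1000·10.1499] = 2.4042

$2.40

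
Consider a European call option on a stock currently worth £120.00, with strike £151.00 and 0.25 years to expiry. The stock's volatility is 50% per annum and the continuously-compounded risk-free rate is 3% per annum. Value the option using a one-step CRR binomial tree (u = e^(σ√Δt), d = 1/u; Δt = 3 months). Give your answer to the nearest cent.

CRR parameters: u = e^(σ√Δt) = e^(0.5·√0.25) = 1.2840, d = 1/u = 0.7788
Per-period rate: rΔt = 0.03·0.25 = 0.0075, so R = e^0.0075 = 1.0075
Risk-neutral probability p = (e^0.0075 − 0.7788)/(1.2840 − 0.7788) = 0.2287/0.5052 = 0.4527
Terminal stock prices: S_u = 154.1, S_d = 93.46
Terminal payoffs (S − K): max(3.083, 0) = 3.083, max(-57.54, 0) = 0
Node 0 (S = 120): V_0 = e^(−0.0075)·[0.4527·3.0831 + 0.5473·0.0000] = 1.3853

£1.39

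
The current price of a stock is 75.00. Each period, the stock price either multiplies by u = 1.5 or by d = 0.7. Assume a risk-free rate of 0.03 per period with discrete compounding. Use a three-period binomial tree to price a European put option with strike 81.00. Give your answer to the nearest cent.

Risk-neutral probability p = (1 + 0.03 − 0.7)/(1.5 − 0.7) = 0.3300/0.8000 = 0.4125
Terminal stock prices: S_uuu = 253.1, S_uud = 118.1, S_udd = 55.12, S_ddd = 25.72
Terminal payoffs (K − S): max(-172.1, 0) = 0, max(-37.12, 0) = 0, max(25.88, 0) = 25.88, max(55.28, 0) = 55.28
Node uu (S = 168.8): V_uu = 1/1.03·[0.4125·0.0000 + 0.5875·0.0000] = 0.0000
Node ud (S = 78.75): V_ud = 1/1.03·[0.4125·0.0000 + 0.5875·25.8750] = 14.7588
Node dd (S = 36.75): V_dd = 1/1.03·[0.4125·25.8750 + 0.5875·55.2750] = 41.8908
Node u (S = 112.5): V_u = 1/1.03·[0.4125·0.0000 + 0.5875·14.7588] = 8.4182
Node d (S = 52.5): V_d = 1/1.03·[0.4125·14.7588 + 0.5875·41.8908] = 29.8047
Node 0 (S = 75): V_0 = 1/1.03·[0.4125·8.4182 + 0.5875·29.8047] = 20.3716

20.37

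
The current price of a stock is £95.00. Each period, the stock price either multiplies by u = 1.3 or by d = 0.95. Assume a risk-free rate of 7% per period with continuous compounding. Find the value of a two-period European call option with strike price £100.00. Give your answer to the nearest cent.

£13.30

Risk-neutral probability p = (e^0.07 − 0.95)/(1.3 − 0.95) = 0.1225/0.3500 = 0.3500
Terminal stock prices: S_uu = 160.6, S_ud = 117.3, S_dd = 85.74
Terminal payoffs (S − K): max(60.55, 0) = 60.55, max(17.32, 0) = 17.32, max(-14.26, 0) = 0
Node u (S = 123.5): V_u = e^(−0.07)·[0.3500·60.5500 + 0.6500·17.3250] = 30.2606
Node d (S = 90.25): V_d = e^(−0.07)·[0.3500·17.3250 + 0.6500·0.0000] = 5.6542
Node 0 (S = 95): V_0 = e^(−0.07)·[0.3500·30.2606 + 0.6500·5.6542] = 13.3025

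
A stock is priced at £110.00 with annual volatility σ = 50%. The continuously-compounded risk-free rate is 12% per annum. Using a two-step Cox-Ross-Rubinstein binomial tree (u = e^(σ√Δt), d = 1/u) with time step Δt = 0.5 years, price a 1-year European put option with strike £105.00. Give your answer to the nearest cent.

£11.34

CRR parameters: u = e^(σ√Δt) = e^(0.5·√0.5) = 1.4241, d = 1/u = 0.7022
Per-period rate: rΔt = 0.12·0.5 = 0.06, so R = e^0.06 = 1.0618
Risk-neutral probability p = (e^0.06 − 0.7022)/(1.4241 − 0.7022) = 0.3596/0.7219 = 0.4982
Terminal stock prices: S_uu = 223.1, S_ud = 110, S_dd = 54.24
Terminal payoffs (K − S): max(-118.1, 0) = 0, max(-5, 0) = 0, max(50.76, 0) = 50.76
Node u (S = 156.7): V_u = e^(−0.06)·[0.4982·0.0000 + 0.5018·0.0000] = 0.0000
Node d (S = 77.24): V_d = e^(−0.06)·[0.4982·0.0000 + 0.5018·50.7624] = 23.9904
Node 0 (S = 110): V_0 = e^(−0.06)·[0.4982·0.0000 + 0.5018·23.9904] = 11.3379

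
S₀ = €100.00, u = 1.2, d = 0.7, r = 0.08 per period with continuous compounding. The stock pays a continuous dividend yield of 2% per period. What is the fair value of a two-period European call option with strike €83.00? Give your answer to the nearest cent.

Per-period risk-free factor R = e^0.08 = 1.0833; dividend-adjusted growth = e^(0.08−0.02) = 1.0618.
Risk-neutral probability p = (1.0618 − 0.7)/(1.2 − 0.7) = 0.3618/0.5000 = 0.7237
Terminal stock prices: S_uu = 144, S_ud = 84, S_dd = 49
Terminal payoffs (S − K): max(61, 0) = 61, max(1, 0) = 1, max(-34, 0) = 0
Node u (S = 120): V_u = e^(−0.08)·[0.7237·61.0000 + 0.2763·1.0000] = 41.0052
Node d (S = 70): V_d = e^(−0.08)·[0.7237·1.0000 + 0.2763·0.0000] = 0.6680
Node 0 (S = 100): V_0 = e^(−0.08)·[0.7237·41.0052 + 0.2763·0.6680] = 27.5633

€27.56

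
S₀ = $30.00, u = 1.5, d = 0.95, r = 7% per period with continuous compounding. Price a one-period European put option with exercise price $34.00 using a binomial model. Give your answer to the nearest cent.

Risk-neutral probability p = (e^0.07 − 0.95)/(1.5 − 0.95) = 0.1225/0.5500 = 0.2227
Terminal stock prices: S_u = 45, S_d = 28.5
Terminal payoffs (K − S): max(-11, 0) = 0, max(5.5, 0) = 5.5
Node 0 (S = 30): V_0 = e^(−0.07)·[0.2227·0.0000 + 0.7773·5.5000] = 3.9859

$3.99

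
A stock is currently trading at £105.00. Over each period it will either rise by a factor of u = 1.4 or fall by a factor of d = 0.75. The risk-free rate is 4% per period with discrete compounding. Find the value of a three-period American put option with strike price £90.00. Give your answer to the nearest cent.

Risk-neutral probability p = (1 + 0.04 − 0.75)/(1.4 − 0.75) = 0.2900/0.6500 = 0.4462
Terminal stock prices: S_uuu = 288.1, S_uud = 154.3, S_udd = 82.69, S_ddd = 44.3
Terminal payoffs (K − S): max(-198.1, 0) = 0, max(-64.35, 0) = 0, max(7.312, 0) = 7.312, max(45.7, 0) = 45.7
Node uu (S = 205.8): continuation = 1/1.04·[0.4462·0.0000 + 0.5538·0.0000] = 0.0000; exercise value = 0.0000 ≤ continuation, so V_uu = 0.0000
Node ud (S = 110.2): continuation = 1/1.04·[0.4462·0.0000 + 0.5538·7.3125] = 3.8942; exercise value = 0.0000 ≤ continuation, so V_ud = 3.8942
Node dd (S = 59.06): continuation = 1/1.04·[0.4462·7.3125 + 0.5538·45.7031] = 27.4760; exercise value = 30.9375 > continuation, so V_dd = 30.9375 (exercise)
Node u (S = 147): continuation = 1/1.04·[0.4462·0.0000 + 0.5538·3.8942] = 2.0739; exercise value = 0.0000 ≤ continuation, so V_u = 2.0739
Node d (S = 78.75): continuation = 1/1.04·[0.4462·3.8942 + 0.5538·30.9375] = 18.1462; exercise value = 11.2500 ≤ continuation, so V_d = 18.1462
Node 0 (S = 105): continuation = 1/1.04·[0.4462·2.0739 + 0.5538·18.1462] = 10.5533; exercise value = 0.0000 ≤ continuation, so V_0 = 10.5533

£10.55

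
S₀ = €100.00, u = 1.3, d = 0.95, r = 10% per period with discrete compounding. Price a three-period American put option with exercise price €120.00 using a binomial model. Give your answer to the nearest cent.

Risk-neutral probability p = (1 + 0.1 − 0.95)/(1.3 − 0.95) = 0.1500/0.3500 = 0.4286
Terminal stock prices: S_uuu = 219.7, S_uud = 160.6, S_udd = 117.3, S_ddd = 85.74
Terminal payoffs (K − S): max(-99.7, 0) = 0, max(-40.55, 0) = 0, max(2.675, 0) = 2.675, max(34.26, 0) = 34.26
Node uu (S = 169): continuation = 1/1.1·[0.4286·0.0000 + 0.5714·0.0000] = 0.0000; exercise value = 0.0000 ≤ continuation, so V_uu = 0.0000
Node ud (S = 123.5): continuation = 1/1.1·[0.4286·0.0000 + 0.5714·2.6750] = 1.3896; exercise value = 0.0000 ≤ continuation, so V_ud = 1.3896
Node dd (S = 90.25): continuation = 1/1.1·[0.4286·2.6750 + 0.5714·34.2625] = 18.8409; exercise value = 29.7500 > continuation, so V_dd = 29.7500 (exercise)
Node u (S = 130): continuation = 1/1.1·[0.4286·0.0000 + 0.5714·1.3896] = 0.7219; exercise value = 0.0000 ≤ continuation, so V_u = 0.7219
Node d (S = 95): continuation = 1/1.1·[0.4286·1.3896 + 0.5714·29.7500] = 15.9960; exercise value = 25.0000 > continuation, so V_d = 25.0000 (exercise)
Node 0 (S = 100): continuation = 1/1.1·[0.4286·0.7219 + 0.5714·25.0000] = 13.2683; exercise value = 20.0000 > continuation, so V_0 = 20.0000 (exercise)

€20.00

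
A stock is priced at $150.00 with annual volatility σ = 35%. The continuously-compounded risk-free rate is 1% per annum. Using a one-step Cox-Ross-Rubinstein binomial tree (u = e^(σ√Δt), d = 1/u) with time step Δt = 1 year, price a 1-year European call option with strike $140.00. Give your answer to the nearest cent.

$30.83

CRR parameters: u = e^(σ√Δt) = e^(0.35·√1) = 1.4191, d = 1/u = 0.7047
Per-period rate: rΔt = 0.01·1 = 0.01, so R = e^0.01 = 1.0101
Risk-neutral probability p = (e^0.01 − 0.7047)/(1.4191 − 0.7047) = 0.3054/0.7144 = 0.4275
Terminal stock prices: S_u = 212.9, S_d = 105.7
Terminal payoffs (S − K): max(72.86, 0) = 72.86, max(-34.3, 0) = 0
Node 0 (S = 150): V_0 = e^(−0.01)·[0.4275·72.8601 + 0.5725·0.0000] = 30.8342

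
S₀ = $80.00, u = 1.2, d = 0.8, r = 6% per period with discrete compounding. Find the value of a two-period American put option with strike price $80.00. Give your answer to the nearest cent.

Risk-neutral probability p = (1 + 0.06 − 0.8)/(1.2 − 0.8) = 0.2600/0.4000 = 0.6500
Terminal stock prices: S_uu = 115.2, S_ud = 76.8, S_dd = 51.2
Terminal payoffs (K − S): max(-35.2, 0) = 0, max(3.2, 0) = 3.2, max(28.8, 0) = 28.8
Node u (S = 96): continuation = 1/1.06·[0.6500·0.0000 + 0.3500·3.2000] = 1.0566; exercise value = 0.0000 ≤ continuation, so V_u = 1.0566
Node d (S = 64): continuation = 1/1.06·[0.6500·3.2000 + 0.3500·28.8000] = 11.4717; exercise value = 16.0000 > continuation, so V_d = 16.0000 (exercise)
Node 0 (S = 80): continuation = 1/1.06·[0.6500·1.0566 + 0.3500·16.0000] = 5.9309; exercise value = 0.0000 ≤ continuation, so V_0 = 5.9309

$5.93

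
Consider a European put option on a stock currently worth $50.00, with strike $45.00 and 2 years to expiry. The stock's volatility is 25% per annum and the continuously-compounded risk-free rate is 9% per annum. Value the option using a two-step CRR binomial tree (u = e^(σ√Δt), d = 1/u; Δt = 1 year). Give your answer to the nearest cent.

$1.73

CRR parameters: u = e^(σ√Δt) = e^(0.25·√1) = 1.2840, d = 1/u = 0.7788
Per-period rate: rΔt = 0.09·1 = 0.09, so R = e^0.09 = 1.0942
Risk-neutral probability p = (e^0.09 − 0.7788)/(1.2840 − 0.7788) = 0.3154/0.5052 = 0.6242
Terminal stock prices: S_uu = 82.44, S_ud = 50, S_dd = 30.33
Terminal payoffs (K − S): max(-37.44, 0) = 0, max(-5, 0) = 0, max(14.67, 0) = 14.67
Node u (S = 64.2): V_u = e^(−0.09)·[0.6242·0.0000 + 0.3758·0.0000] = 0.0000
Node d (S = 38.94): V_d = e^(−0.09)·[0.6242·0.0000 + 0.3758·14.6735] = 5.0394
Node 0 (S = 50): V_0 = e^(−0.09)·[0.6242·0.0000 + 0.3758·5.0394] = 1.7307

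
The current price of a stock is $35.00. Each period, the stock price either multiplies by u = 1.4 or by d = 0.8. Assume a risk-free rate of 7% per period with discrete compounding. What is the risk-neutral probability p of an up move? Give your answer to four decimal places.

Risk-neutral probability p = (1 + 0.07 − 0.8)/(1.4 − 0.8) = 0.2700/0.6000 = 0.4500

p = 0.4500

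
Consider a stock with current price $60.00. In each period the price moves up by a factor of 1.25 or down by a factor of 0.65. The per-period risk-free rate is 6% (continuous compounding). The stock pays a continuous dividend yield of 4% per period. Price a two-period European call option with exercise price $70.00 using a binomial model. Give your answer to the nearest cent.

$8.02

Per-period risk-free factor R = e^0.06 = 1.0618; dividend-adjusted growth = e^(0.06−0.04) = 1.0202.
Risk-neutral probability p = (1.0202 − 0.65)/(1.25 − 0.65) = 0.3702/0.6000 = 0.6170
Terminal stock prices: S_uu = 93.75, S_ud = 48.75, S_dd = 25.35
Terminal payoffs (S − K): max(23.75, 0) = 23.75, max(-21.25, 0) = 0, max(-44.65, 0) = 0
Node u (S = 75): V_u = e^(−0.06)·[0.6170·23.7500 + 0.3830·0.0000] = 13.8004
Node d (S = 39): V_d = e^(−0.06)·[0.6170·0.0000 + 0.3830·0.0000] = 0.0000
Node 0 (S = 60): V_0 = e^(−0.06)·[0.6170·13.8004 + 0.3830·0.0000] = 8.0190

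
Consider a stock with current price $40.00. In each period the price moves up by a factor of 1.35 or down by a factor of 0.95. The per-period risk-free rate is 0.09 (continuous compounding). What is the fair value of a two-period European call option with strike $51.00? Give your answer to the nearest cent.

$2.49

Risk-neutral probability p = (e^0.09 − 0.95)/(1.35 − 0.95) = 0.1442/0.4000 = 0.3604
Terminal stock prices: S_uu = 72.9, S_ud = 51.3, S_dd = 36.1
Terminal payoffs (S − K): max(21.9, 0) = 21.9, max(0.3, 0) = 0.3, max(-14.9, 0) = 0
Node u (S = 54): V_u = e^(−0.09)·[0.3604·21.9000 + 0.6396·0.3000] = 7.3895
Node d (S = 38): V_d = e^(−0.09)·[0.3604·0.3000 + 0.6396·0.0000] = 0.0988
Node 0 (S = 40): V_0 = e^(−0.09)·[0.3604·7.3895 + 0.6396·0.0988] = 2.4920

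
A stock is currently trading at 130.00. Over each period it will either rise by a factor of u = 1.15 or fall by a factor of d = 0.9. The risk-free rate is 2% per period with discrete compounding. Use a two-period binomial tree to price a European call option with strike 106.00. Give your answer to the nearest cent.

Risk-neutral probability p = (1 + 0.02 − 0.9)/(1.15 − 0.9) = 0.1200/0.2500 = 0.4800
Terminal stock prices: S_uu = 171.9, S_ud = 134.6, S_dd = 105.3
Terminal payoffs (S − K): max(65.92, 0) = 65.92, max(28.55, 0) = 28.55, max(-0.7, 0) = 0
Node u (S = 149.5): V_u = 1/1.02·[0.4800·65.9250 + 0.5200·28.5500] = 45.5784
Node d (S = 117): V_d = 1/1.02·[0.4800·28.5500 + 0.5200·0.0000] = 13.4353
Node 0 (S = 130): V_0 = 1/1.02·[0.4800·45.5784 + 0.5200·13.4353] = 28.2980

28.30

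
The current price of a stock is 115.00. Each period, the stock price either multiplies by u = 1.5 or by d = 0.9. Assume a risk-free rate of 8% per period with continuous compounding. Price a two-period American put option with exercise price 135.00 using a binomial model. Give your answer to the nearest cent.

20.20

Risk-neutral probability p = (e^0.08 − 0.9)/(1.5 − 0.9) = 0.1833/0.6000 = 0.3055
Terminal stock prices: S_uu = 258.8, S_ud = 155.2, S_dd = 93.15
Terminal payoffs (K − S): max(-123.8, 0) = 0, max(-20.25, 0) = 0, max(41.85, 0) = 41.85
Node u (S = 172.5): continuation = e^(−0.08)·[0.3055·0.0000 + 0.6945·0.0000] = 0.0000; exercise value = 0.0000 ≤ continuation, so V_u = 0.0000
Node d (S = 103.5): continuation = e^(−0.08)·[0.3055·0.0000 + 0.6945·41.8500] = 26.8310; exercise value = 31.5000 > continuation, so V_d = 31.5000 (exercise)
Node 0 (S = 115): continuation = e^(−0.08)·[0.3055·0.0000 + 0.6945·31.5000] = 20.1954; exercise value = 20.0000 ≤ continuation, so V_0 = 20.1954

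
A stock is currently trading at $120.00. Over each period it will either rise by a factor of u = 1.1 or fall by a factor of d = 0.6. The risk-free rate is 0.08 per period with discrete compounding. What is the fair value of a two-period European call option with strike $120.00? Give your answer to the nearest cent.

$19.91

Risk-neutral probability p = (1 + 0.08 − 0.6)/(1.1 − 0.6) = 0.4800/0.5000 = 0.9600
Terminal stock prices: S_uu = 145.2, S_ud = 79.2, S_dd = 43.2
Terminal payoffs (S − K): max(25.2, 0) = 25.2, max(-40.8, 0) = 0, max(-76.8, 0) = 0
Node u (S = 132): V_u = 1/1.08·[0.9600·25.2000 + 0.0400·0.0000] = 22.4000
Node d (S = 72): V_d = 1/1.08·[0.9600·0.0000 + 0.0400·0.0000] = 0.0000
Node 0 (S = 120): V_0 = 1/1.08·[0.9600·22.4000 + 0.0400·0.0000] = 19.9111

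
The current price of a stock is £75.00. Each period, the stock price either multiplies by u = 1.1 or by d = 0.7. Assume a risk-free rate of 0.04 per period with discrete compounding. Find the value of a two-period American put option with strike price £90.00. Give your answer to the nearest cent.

Risk-neutral probability p = (1 + 0.04 − 0.7)/(1.1 − 0.7) = 0.3400/0.4000 = 0.8500
Terminal stock prices: S_uu = 90.75, S_ud = 57.75, S_dd = 36.75
Terminal payoffs (K − S): max(-0.75, 0) = 0, max(32.25, 0) = 32.25, max(53.25, 0) = 53.25
Node u (S = 82.5): continuation = 1/1.04·[0.8500·0.0000 + 0.1500·32.2500] = 4.6514; exercise value = 7.5000 > continuation, so V_u = 7.5000 (exercise)
Node d (S = 52.5): continuation = 1/1.04·[0.8500·32.2500 + 0.1500·53.2500] = 34.0385; exercise value = 37.5000 > continuation, so V_d = 37.5000 (exercise)
Node 0 (S = 75): continuation = 1/1.04·[0.8500·7.5000 + 0.1500·37.5000] = 11.5385; exercise value = 15.0000 > continuation, so V_0 = 15.0000 (exercise)

£15.00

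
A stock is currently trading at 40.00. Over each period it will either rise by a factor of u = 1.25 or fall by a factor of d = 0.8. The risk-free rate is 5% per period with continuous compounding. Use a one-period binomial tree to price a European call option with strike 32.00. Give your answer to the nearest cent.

9.56

Risk-neutral probability p = (e^0.05 − 0.8)/(1.25 − 0.8) = 0.2513/0.4500 = 0.5584
Terminal stock prices: S_u = 50, S_d = 32
Terminal payoffs (S − K): max(18, 0) = 18, max(0, 0) = 0
Node 0 (S = 40): V_0 = e^(−0.05)·[0.5584·18.0000 + 0.4416·0.0000] = 9.5607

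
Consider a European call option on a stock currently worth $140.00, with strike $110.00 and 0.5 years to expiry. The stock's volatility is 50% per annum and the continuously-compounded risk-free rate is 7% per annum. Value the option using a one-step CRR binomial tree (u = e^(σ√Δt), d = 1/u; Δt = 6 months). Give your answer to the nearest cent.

CRR parameters: u = e^(σ√Δt) = e^(0.5·√0.5) = 1.4241, d = 1/u = 0.7022
Per-period rate: rΔt = 0.07·0.5 = 0.035, so R = e^0.035 = 1.0356
Risk-neutral probability p = (e^0.035 − 0.7022)/(1.4241 − 0.7022) = 0.3334/0.7219 = 0.4619
Terminal stock prices: S_u = 199.4, S_d = 98.31
Terminal payoffs (S − K): max(89.38, 0) = 89.38, max(-11.69, 0) = 0
Node 0 (S = 140): V_0 = e^(−0.035)·[0.4619·89.3767 + 0.5381·0.0000] = 39.8598

$39.86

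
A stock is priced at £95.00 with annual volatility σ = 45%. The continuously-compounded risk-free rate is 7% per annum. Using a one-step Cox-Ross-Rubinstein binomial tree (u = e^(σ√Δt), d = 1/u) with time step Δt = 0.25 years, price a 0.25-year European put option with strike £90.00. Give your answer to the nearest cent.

£7.19

CRR parameters: u = e^(σ√Δt) = e^(0.45·√0.25) = 1.2523, d = 1/u = 0.7985
Per-period rate: rΔt = 0.07·0.25 = 0.0175, so R = e^0.0175 = 1.0177
Risk-neutral probability p = (e^0.0175 − 0.7985)/(1.2523 − 0.7985) = 0.2191/0.4538 = 0.4829
Terminal stock prices: S_u = 119, S_d = 75.86
Terminal payoffs (K − S): max(-28.97, 0) = 0, max(14.14, 0) = 14.14
Node 0 (S = 95): V_0 = e^(−0.0175)·[0.4829·0.0000 + 0.5171·14.1410] = 7.1856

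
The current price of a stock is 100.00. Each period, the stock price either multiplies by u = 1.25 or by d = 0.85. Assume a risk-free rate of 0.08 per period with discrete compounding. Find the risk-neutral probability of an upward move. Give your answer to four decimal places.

Risk-neutral probability p = (1 + 0.08 − 0.85)/(1.25 − 0.85) = 0.2300/0.4000 = 0.5750

p = 0.5750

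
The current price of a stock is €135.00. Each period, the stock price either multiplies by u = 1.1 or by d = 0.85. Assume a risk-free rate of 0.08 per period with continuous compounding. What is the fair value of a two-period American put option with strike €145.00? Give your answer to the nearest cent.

€10.00

Risk-neutral probability p = (e^0.08 − 0.85)/(1.1 − 0.85) = 0.2333/0.2500 = 0.9331
Terminal stock prices: S_uu = 163.4, S_ud = 126.2, S_dd = 97.54
Terminal payoffs (K − S): max(-18.35, 0) = 0, max(18.78, 0) = 18.78, max(47.46, 0) = 47.46
Node u (S = 148.5): continuation = e^(−0.08)·[0.9331·0.0000 + 0.0669·18.7750] = 1.1586; exercise value = 0.0000 ≤ continuation, so V_u = 1.1586
Node d (S = 114.8): continuation = e^(−0.08)·[0.9331·18.7750 + 0.0669·47.4625] = 19.1019; exercise value = 30.2500 > continuation, so V_d = 30.2500 (exercise)
Node 0 (S = 135): continuation = e^(−0.08)·[0.9331·1.1586 + 0.0669·30.2500] = 2.8648; exercise value = 10.0000 > continuation, so V_0 = 10.0000 (exercise)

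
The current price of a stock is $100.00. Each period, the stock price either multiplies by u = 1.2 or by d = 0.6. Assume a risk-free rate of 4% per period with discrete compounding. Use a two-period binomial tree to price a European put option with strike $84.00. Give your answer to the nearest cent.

$7.50

Risk-neutral probability p = (1 + 0.04 − 0.6)/(1.2 − 0.6) = 0.4400/0.6000 = 0.7333
Terminal stock prices: S_uu = 144, S_ud = 72, S_dd = 36
Terminal payoffs (K − S): max(-60, 0) = 0, max(12, 0) = 12, max(48, 0) = 48
Node u (S = 120): V_u = 1/1.04·[0.7333·0.0000 + 0.2667·12.0000] = 3.0769
Node d (S = 60): V_d = 1/1.04·[0.7333·12.0000 + 0.2667·48.0000] = 20.7692
Node 0 (S = 100): V_0 = 1/1.04·[0.7333·3.0769 + 0.2667·20.7692] = 7.4951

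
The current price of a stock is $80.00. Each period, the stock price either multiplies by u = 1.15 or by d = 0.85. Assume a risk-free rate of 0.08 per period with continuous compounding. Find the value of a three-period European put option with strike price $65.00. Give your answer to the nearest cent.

Risk-neutral probability p = (e^0.08 − 0.85)/(1.15 − 0.85) = 0.2333/0.3000 = 0.7776
Terminal stock prices: S_uuu = 121.7, S_uud = 89.93, S_udd = 66.47, S_ddd = 49.13
Terminal payoffs (K − S): max(-56.67, 0) = 0, max(-24.93, 0) = 0, max(-1.47, 0) = 0, max(15.87, 0) = 15.87
Node uu (S = 105.8): V_uu = e^(−0.08)·[0.7776·0.0000 + 0.2224·0.0000] = 0.0000
Node ud (S = 78.2): V_ud = e^(−0.08)·[0.7776·0.0000 + 0.2224·0.0000] = 0.0000
Node dd (S = 57.8): V_dd = e^(−0.08)·[0.7776·0.0000 + 0.2224·15.8700] = 3.2578
Node u (S = 92): V_u = e^(−0.08)·[0.7776·0.0000 + 0.2224·0.0000] = 0.0000
Node d (S = 68): V_d = e^(−0.08)·[0.7776·0.0000 + 0.2224·3.2578] = 0.6688
Node 0 (S = 80): V_0 = e^(−0.08)·[0.7776·0.0000 + 0.2224·0.6688] = 0.1373

$0.14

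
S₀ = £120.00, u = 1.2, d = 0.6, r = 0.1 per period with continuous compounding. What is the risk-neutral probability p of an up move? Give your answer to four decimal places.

Risk-neutral probability p = (e^0.1 − 0.6)/(1.2 − 0.6) = 0.5052/0.6000 = 0.8420

p = 0.8420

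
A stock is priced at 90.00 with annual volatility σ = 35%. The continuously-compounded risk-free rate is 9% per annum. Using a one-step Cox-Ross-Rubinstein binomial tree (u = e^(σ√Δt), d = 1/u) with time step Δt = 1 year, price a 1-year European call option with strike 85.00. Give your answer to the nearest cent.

21.28

CRR parameters: u = e^(σ√Δt) = e^(0.35·√1) = 1.4191, d = 1/u = 0.7047
Per-period rate: rΔt = 0.09·1 = 0.09, so R = e^0.09 = 1.0942
Risk-neutral probability p = (e^0.09 − 0.7047)/(1.4191 − 0.7047) = 0.3895/0.7144 = 0.5452
Terminal stock prices: S_u = 127.7, S_d = 63.42
Terminal payoffs (S − K): max(42.72, 0) = 42.72, max(-21.58, 0) = 0
Node 0 (S = 90): V_0 = e^(−0.09)·[0.5452·42.7161 + 0.4548·0.0000] = 21.2847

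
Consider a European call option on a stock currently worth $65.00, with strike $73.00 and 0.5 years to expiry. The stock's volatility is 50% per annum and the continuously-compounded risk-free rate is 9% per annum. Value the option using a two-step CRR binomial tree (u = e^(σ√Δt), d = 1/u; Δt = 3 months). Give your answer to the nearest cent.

$7.62

CRR parameters: u = e^(σ√Δt) = e^(0.5·√0.25) = 1.2840, d = 1/u = 0.7788
Per-period rate: rΔt = 0.09·0.25 = 0.0225, so R = e^0.0225 = 1.0228
Risk-neutral probability p = (e^0.0225 − 0.7788)/(1.2840 − 0.7788) = 0.2440/0.5052 = 0.4829
Terminal stock prices: S_uu = 107.2, S_ud = 65, S_dd = 39.42
Terminal payoffs (S − K): max(34.17, 0) = 34.17, max(-8, 0) = 0, max(-33.58, 0) = 0
Node u (S = 83.46): V_u = e^(−0.0225)·[0.4829·34.1669 + 0.5171·0.0000] = 16.1309
Node d (S = 50.62): V_d = e^(−0.0225)·[0.4829·0.0000 + 0.5171·0.0000] = 0.0000
Node 0 (S = 65): V_0 = e^(−0.0225)·[0.4829·16.1309 + 0.5171·0.0000] = 7.6157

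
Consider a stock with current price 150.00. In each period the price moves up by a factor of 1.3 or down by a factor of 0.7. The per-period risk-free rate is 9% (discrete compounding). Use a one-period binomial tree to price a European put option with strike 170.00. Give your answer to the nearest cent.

Risk-neutral probability p = (1 + 0.09 − 0.7)/(1.3 − 0.7) = 0.3900/0.6000 = 0.6500
Terminal stock prices: S_u = 195, S_d = 105
Terminal payoffs (K − S): max(-25, 0) = 0, max(65, 0) = 65
Node 0 (S = 150): V_0 = 1/1.09·[0.6500·0.0000 + 0.3500·65.0000] = 20.8716

20.87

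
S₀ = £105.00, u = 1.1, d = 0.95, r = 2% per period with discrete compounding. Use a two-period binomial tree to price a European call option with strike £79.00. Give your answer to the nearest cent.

£29.07

Risk-neutral probability p = (1 + 0.02 − 0.95)/(1.1 − 0.95) = 0.0700/0.1500 = 0.4667
Terminal stock prices: S_uu = 127.1, S_ud = 109.7, S_dd = 94.76
Terminal payoffs (S − K): max(48.05, 0) = 48.05, max(30.73, 0) = 30.73, max(15.76, 0) = 15.76
Node u (S = 115.5): V_u = 1/1.02·[0.4667·48.0500 + 0.5333·30.7250] = 38.0490
Node d (S = 99.75): V_d = 1/1.02·[0.4667·30.7250 + 0.5333·15.7625] = 22.2990
Node 0 (S = 105): V_0 = 1/1.02·[0.4667·38.0490 + 0.5333·22.2990] = 29.0677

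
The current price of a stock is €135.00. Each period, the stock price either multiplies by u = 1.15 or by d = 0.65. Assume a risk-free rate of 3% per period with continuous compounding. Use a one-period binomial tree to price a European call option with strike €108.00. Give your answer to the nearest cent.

Risk-neutral probability p = (e^0.03 − 0.65)/(1.15 − 0.65) = 0.3805/0.5000 = 0.7609
Terminal stock prices: S_u = 155.2, S_d = 87.75
Terminal payoffs (S − K): max(47.25, 0) = 47.25, max(-20.25, 0) = 0
Node 0 (S = 135): V_0 = e^(−0.03)·[0.7609·47.2500 + 0.2391·0.0000] = 34.8904

€34.89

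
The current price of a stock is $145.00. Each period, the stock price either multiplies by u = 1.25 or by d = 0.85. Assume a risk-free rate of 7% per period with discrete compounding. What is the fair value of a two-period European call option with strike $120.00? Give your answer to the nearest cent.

Risk-neutral probability p = (1 + 0.07 − 0.85)/(1.25 − 0.85) = 0.2200/0.4000 = 0.5500
Terminal stock prices: S_uu = 226.6, S_ud = 154.1, S_dd = 104.8
Terminal payoffs (S − K): max(106.6, 0) = 106.6, max(34.06, 0) = 34.06, max(-15.24, 0) = 0
Node u (S = 181.2): V_u = 1/1.07·[0.5500·106.5625 + 0.4500·34.0625] = 69.1005
Node d (S = 123.2): V_d = 1/1.07·[0.5500·34.0625 + 0.4500·0.0000] = 17.5088
Node 0 (S = 145): V_0 = 1/1.07·[0.5500·69.1005 + 0.4500·17.5088] = 42.8824

$42.88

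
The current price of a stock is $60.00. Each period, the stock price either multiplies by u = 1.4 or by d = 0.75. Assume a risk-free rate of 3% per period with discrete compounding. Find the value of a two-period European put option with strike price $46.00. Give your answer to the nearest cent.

Risk-neutral probability p = (1 + 0.03 − 0.75)/(1.4 − 0.75) = 0.2800/0.6500 = 0.4308
Terminal stock prices: S_uu = 117.6, S_ud = 63, S_dd = 33.75
Terminal payoffs (K − S): max(-71.6, 0) = 0, max(-17, 0) = 0, max(12.25, 0) = 12.25
Node u (S = 84): V_u = 1/1.03·[0.4308·0.0000 + 0.5692·0.0000] = 0.0000
Node d (S = 45): V_d = 1/1.03·[0.4308·0.0000 + 0.5692·12.2500] = 6.7700
Node 0 (S = 60): V_0 = 1/1.03·[0.4308·0.0000 + 0.5692·6.7700] = 3.7414

$3.74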